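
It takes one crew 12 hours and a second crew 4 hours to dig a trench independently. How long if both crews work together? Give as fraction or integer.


Rate of A = 1/12 job per hour
Rate of B = 1/4 job per hour
Combined rate = 1/12 + 1/4
Find common denominator: (4 + 12)/(12*4) = 16/48
Combined rate = 1/3 job per hour
Time together = 1 / (1/3) = 3 hours

3


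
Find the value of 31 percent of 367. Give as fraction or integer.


Compute 31% of 367
Convert percentage: 31% = 31/100
Multiply: 367 * 31/100
= 11377/100
= 11377/100

11377/100


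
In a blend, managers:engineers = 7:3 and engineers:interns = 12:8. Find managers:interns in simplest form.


Given a:b = 7:3 and b:c = 12:8
Make b consistent. Multiply first ratio by 12: a:b = 84:36
Multiply second ratio by 3: b:c = 36:24
Now b = 36 in both, so a:b:c = 84:36:24
Therefore a:c = 84:24
Simplify by GCD: a:c = 7:2

7:2


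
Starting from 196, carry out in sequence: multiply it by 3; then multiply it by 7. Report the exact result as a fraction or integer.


Start with 196.
Step 1: Multiply by 3: 196 * 3 = 588
Step 2: Multiply by 7: 588 * 7 = 4116
Final result = 4116

4116


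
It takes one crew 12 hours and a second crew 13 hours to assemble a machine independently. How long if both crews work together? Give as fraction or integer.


Rate of A = 1/12 job per hour
Rate of B = 1/13 job per hour
Combined rate = 1/12 + 1/13
Find common denominator: (13 + 12)/(12*13) = 25/156
Combined rate = 25/156 job per hour
Time together = 1 / (25/156) = 156/25 hours

156/25


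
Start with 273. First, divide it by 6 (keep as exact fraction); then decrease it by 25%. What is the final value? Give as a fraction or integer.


Start with 273.
Step 1: Divide by 6: 273 / 6 = 91/2
Step 2: Decrease by 25%: 91/2 * 75/100 = 273/8
Final result = 273/8

273/8


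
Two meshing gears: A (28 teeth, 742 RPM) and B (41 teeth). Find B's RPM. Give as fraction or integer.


Gear ratio: teeth_A * RPM_A = teeth_B * RPM_B
28 * 742 = 41 * RPM_B
20776 = 41 * RPM_B
RPM_B = 20776 / 41
RPM_B = 20776/41

20776/41


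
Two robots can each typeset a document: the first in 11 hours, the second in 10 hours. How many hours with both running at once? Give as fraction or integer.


Rate of A = 1/11 job per hour
Rate of B = 1/10 job per hour
Combined rate = 1/11 + 1/10
Find common denominator: (10 + 11)/(11*10) = 21/110
Combined rate = 21/110 job per hour
Time together = 1 / (21/110) = 110/21 hours

110/21


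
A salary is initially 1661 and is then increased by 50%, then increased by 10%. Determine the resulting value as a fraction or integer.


Start: 1661
Step 1: increase by 50% => multiply by 150/100
  1661 * 150/100 = 4983/2
Step 2: increase by 10% => multiply by 110/100
  4983/2 * 110/100 = 54813/20
Final value = 54813/20

54813/20


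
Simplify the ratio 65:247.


Find GCD(65, 247)
GCD = 13
Divide both by 13: 65/13 = 5, 247/13 = 19
Simplified ratio = 5:19

5:19


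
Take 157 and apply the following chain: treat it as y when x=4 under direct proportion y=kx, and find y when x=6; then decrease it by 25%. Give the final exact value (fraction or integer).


Start with 157.
Step 1: Direct prop: k = (157)/4; new y = k*6 = 157*6/4 = 471/2
Step 2: Decrease by 25%: 471/2 * 75/100 = 1413/8
Final result = 1413/8

1413/8


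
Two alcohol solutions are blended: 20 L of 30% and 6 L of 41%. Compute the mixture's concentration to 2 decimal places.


Solute in mixture 1 = 30% of 20 L = 20*30/100 = 6 L
Solute in mixture 2 = 41% of 6 L = 6*41/100 = 123/50 L
Total solute = 6 + 123/50 = 423/50 L
Total volume = 20 + 6 = 26 L
Final concentration = 423/50/26 * 100 = 32.54%

32.54


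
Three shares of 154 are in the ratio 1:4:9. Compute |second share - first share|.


Total parts = 1 + 4 + 9 = 14
Value per part = 154 / 14 = 11
Shares: 1*11=11, 4*11=44, 9*11=99
Second share = 44, first share = 11
Difference = |44 - 11| = 33

33


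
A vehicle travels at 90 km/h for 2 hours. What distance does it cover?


Using distance = speed * time
Speed = 90 km/h
Time = 2 hours
Distance = 90 * 2
= 180 km

180


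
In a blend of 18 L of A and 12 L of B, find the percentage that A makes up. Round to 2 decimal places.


Volume of A = 18 L
Volume of B = 12 L
Total volume = 18 + 12 = 30 L
Percentage of A = (18/30) * 100
= 60.00%

60.00


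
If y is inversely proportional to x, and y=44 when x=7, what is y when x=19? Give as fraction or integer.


Inverse proportion: y = k/x
Find k: k = 7 * 44 = 308
Compute y at x=19: y = 308/19
y = 308/19

308/19


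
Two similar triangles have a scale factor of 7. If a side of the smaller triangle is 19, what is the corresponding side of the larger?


Similar triangles have proportional sides
Scale factor = 7
Smaller side = 19
Corresponding larger side = 19 * 7
= 133

133


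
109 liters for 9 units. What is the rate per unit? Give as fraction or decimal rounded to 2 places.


Total liters = 109
Number of units = 9
Unit rate = 109 / 9
= 12.11 liters per unit

12.11


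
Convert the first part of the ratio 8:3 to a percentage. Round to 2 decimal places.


Total parts = 8 + 3 = 11
First part fraction = 8/11
Percentage = (8/11) * 100
= 0.727273 * 100
= 72.73%

72.73


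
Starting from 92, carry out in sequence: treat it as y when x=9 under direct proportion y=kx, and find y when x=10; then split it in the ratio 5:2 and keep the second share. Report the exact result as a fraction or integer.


Start with 92.
Step 1: Direct prop: k = (92)/9; new y = k*10 = 92*10/9 = 920/9
Step 2: Split 5:2, second share = 920/9 * 2/7 = 1840/63
Final result = 1840/63

1840/63


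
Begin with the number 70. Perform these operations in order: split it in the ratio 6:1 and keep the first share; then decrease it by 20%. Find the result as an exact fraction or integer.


Start with 70.
Step 1: Split 6:1, first share = 70 * 6/7 = 60
Step 2: Decrease by 20%: 60 * 80/100 = 48
Final result = 48

48


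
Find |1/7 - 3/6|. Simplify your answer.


Simplify: 1/7 = 1/7 and 3/6 = 1/2
Find common denominator: LCD = 14
Convert: 2/14 and 7/14
Difference = |2 - 7|/14 = 5/14
Simplified = 5/14

5/14


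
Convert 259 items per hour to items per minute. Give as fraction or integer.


Converting from per hour to per minute
Rate = 259 items per hour
Divide by 60: 259/60
= 259/60 items per minute

259/60


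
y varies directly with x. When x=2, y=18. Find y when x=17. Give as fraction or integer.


Direct proportion: y = kx
Find k: k = 18/2 = 9
Compute y at x=17: y = 9 * 17
y = 153

153


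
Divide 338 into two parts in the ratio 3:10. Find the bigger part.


Total parts = 3 + 10 = 13
Value per part = 338 / 13 = 26
First share = 3 * 26 = 78
Second share = 10 * 26 = 260
Larger share = 260

260


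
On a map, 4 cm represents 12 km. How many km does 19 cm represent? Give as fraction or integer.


Map scale: 4 cm = 12 km
Measured distance on map = 19 cm
Set up proportion: 19 * 12 / 4
= 228 / 4
= 57 km

57


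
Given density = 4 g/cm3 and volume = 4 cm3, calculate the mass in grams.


Using mass = density * volume
Density = 4 g/cm3
Volume = 4 cm3
Mass = 4 * 4
= 16 g

16


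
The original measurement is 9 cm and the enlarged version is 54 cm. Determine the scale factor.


Original length = 9 cm
Scaled length = 54 cm
Scale factor = 54 / 9
= 6

6


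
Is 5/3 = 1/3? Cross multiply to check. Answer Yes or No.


Cross multiply to check 5/3 = 1/3
Left cross product: 5 * 3 = 15
Right cross product: 3 * 1 = 3
15 != 3
Not equal, so proportions differ => No

No


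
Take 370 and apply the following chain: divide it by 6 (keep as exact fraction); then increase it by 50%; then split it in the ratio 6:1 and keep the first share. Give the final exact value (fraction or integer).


Start with 370.
Step 1: Divide by 6: 370 / 6 = 185/3
Step 2: Increase by 50%: 185/3 * 150/100 = 185/2
Step 3: Split 6:1, first share = 185/2 * 6/7 = 555/7
Final result = 555/7

555/7


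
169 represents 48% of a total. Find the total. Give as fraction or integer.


Given: 169 is 48% of the whole
Set up: 169 = 48/100 * whole
whole = 169 * 100 / 48
whole = 16900 / 48
whole = 4225/12

4225/12


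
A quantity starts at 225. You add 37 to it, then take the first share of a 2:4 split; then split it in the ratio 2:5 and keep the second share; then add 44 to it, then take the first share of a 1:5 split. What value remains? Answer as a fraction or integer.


Start with 225.
Step 1: Add 37: 225+37=262; split 2:4 first = 262*2/6 = 262/3
Step 2: Split 2:5, second share = 262/3 * 5/7 = 1310/21
Step 3: Add 44: 1310/21+44=2234/21; split 1:5 first = 2234/21*1/6 = 1117/63
Final result = 1117/63

1117/63


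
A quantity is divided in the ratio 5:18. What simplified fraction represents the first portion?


Total parts = 5 + 18 = 23
First part fraction = 5/23
Simplify: 5/23 = 5/23

5/23


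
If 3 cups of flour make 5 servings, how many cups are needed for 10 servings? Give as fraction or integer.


Original: 3 cups for 5 servings
Target servings = 10
Scaling factor = 10/5
New amount = 3 * 10/5
= 30/5
= 6 cups

6


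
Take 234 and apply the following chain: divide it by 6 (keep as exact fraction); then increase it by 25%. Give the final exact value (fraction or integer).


Start with 234.
Step 1: Divide by 6: 234 / 6 = 39
Step 2: Increase by 25%: 39 * 125/100 = 195/4
Final result = 195/4

195/4


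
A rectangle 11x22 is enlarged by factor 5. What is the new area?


Original dimensions: 11 x 22
Enlargement factor = 5
New width = 11 * 5 = 55
New height = 22 * 5 = 110
New area = 55 * 110 = 6050

6050


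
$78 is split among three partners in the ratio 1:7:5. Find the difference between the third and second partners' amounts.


Total parts = 1 + 7 + 5 = 13
Value per part = 78 / 13 = 6
Shares: 1*6=6, 7*6=42, 5*6=30
Third share = 30, second share = 42
Difference = |30 - 42| = 12

12


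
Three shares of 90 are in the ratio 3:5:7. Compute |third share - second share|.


Total parts = 3 + 5 + 7 = 15
Value per part = 90 / 15 = 6
Shares: 3*6=18, 5*6=30, 7*6=42
Third share = 42, second share = 30
Difference = |42 - 30| = 12

12


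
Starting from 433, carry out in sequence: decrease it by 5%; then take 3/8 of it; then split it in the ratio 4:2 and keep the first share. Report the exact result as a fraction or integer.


Start with 433.
Step 1: Decrease by 5%: 433 * 95/100 = 8227/20
Step 2: Take 3/8: 8227/20 * 3/8 = 24681/160
Step 3: Split 4:2, first share = 24681/160 * 4/6 = 8227/80
Final result = 8227/80

8227/80


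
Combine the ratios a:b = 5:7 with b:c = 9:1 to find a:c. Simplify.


Given a:b = 5:7 and b:c = 9:1
Make b consistent. Multiply first ratio by 9: a:b = 45:63
Multiply second ratio by 7: b:c = 63:7
Now b = 63 in both, so a:b:c = 45:63:7
Therefore a:c = 45:7
Simplify by GCD: a:c = 45:7

45:7


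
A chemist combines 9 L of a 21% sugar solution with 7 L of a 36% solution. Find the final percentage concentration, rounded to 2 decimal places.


Solute in mixture 1 = 21% of 9 L = 9*21/100 = 189/100 L
Solute in mixture 2 = 36% of 7 L = 7*36/100 = 63/25 L
Total solute = 189/100 + 63/25 = 441/100 L
Total volume = 9 + 7 = 16 L
Final concentration = 441/100/16 * 100 = 27.56%

27.56


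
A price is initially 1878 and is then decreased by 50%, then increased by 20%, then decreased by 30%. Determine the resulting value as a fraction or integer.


Start: 1878
Step 1: decrease by 50% => multiply by 50/100
  1878 * 50/100 = 939
Step 2: increase by 20% => multiply by 120/100
  939 * 120/100 = 5634/5
Step 3: decrease by 30% => multiply by 70/100
  5634/5 * 70/100 = 19719/25
Final value = 19719/25

19719/25


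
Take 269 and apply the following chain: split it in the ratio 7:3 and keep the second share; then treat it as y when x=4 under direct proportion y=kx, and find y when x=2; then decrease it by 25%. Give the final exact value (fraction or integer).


Start with 269.
Step 1: Split 7:3, second share = 269 * 3/10 = 807/10
Step 2: Direct prop: k = (807/10)/4; new y = k*2 = 807/10*2/4 = 807/20
Step 3: Decrease by 25%: 807/20 * 75/100 = 2421/80
Final result = 2421/80

2421/80


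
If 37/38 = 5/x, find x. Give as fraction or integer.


Setting up: 37/38 = 5/x
Cross multiply: 37 * x = 38 * 5
37x = 190
x = 190/37
x = 190/37

190/37


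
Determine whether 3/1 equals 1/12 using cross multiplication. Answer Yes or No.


Cross multiply to check 3/1 = 1/12
Left cross product: 3 * 12 = 36
Right cross product: 1 * 1 = 1
36 != 1
Not equal, so proportions differ => No

No


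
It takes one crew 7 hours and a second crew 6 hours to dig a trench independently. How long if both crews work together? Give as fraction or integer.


Rate of A = 1/7 job per hour
Rate of B = 1/6 job per hour
Combined rate = 1/7 + 1/6
Find common denominator: (6 + 7)/(7*6) = 13/42
Combined rate = 13/42 job per hour
Time together = 1 / (13/42) = 42/13 hours

42/13


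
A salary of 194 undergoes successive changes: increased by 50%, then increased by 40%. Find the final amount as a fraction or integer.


Start: 194
Step 1: increase by 50% => multiply by 150/100
  194 * 150/100 = 291
Step 2: increase by 40% => multiply by 140/100
  291 * 140/100 = 2037/5
Final value = 2037/5

2037/5


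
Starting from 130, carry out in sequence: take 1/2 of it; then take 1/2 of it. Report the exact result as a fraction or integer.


Start with 130.
Step 1: Take 1/2: 130 * 1/2 = 65
Step 2: Take 1/2: 65 * 1/2 = 65/2
Final result = 65/2

65/2


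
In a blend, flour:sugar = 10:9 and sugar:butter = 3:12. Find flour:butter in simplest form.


Given a:b = 10:9 and b:c = 3:12
Make b consistent. Multiply first ratio by 3: a:b = 30:27
Multiply second ratio by 9: b:c = 27:108
Now b = 27 in both, so a:b:c = 30:27:108
Therefore a:c = 30:108
Simplify by GCD: a:c = 5:18

5:18


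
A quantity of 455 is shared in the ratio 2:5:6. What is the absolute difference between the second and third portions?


Total parts = 2 + 5 + 6 = 13
Value per part = 455 / 13 = 35
Shares: 2*35=70, 5*35=175, 6*35=210
Second share = 175, third share = 210
Difference = |175 - 210| = 35

35


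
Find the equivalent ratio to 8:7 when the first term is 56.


Original ratio: 8:7
First term target: 56
Scale factor = 56 / 8 = 7
Multiply second term: 7 * 7 = 49
Equivalent ratio = 56:49

56:49


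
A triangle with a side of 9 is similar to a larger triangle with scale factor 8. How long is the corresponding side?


Similar triangles have proportional sides
Scale factor = 8
Smaller side = 9
Corresponding larger side = 9 * 8
= 72

72


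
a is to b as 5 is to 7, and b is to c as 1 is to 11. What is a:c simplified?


Given a:b = 5:7 and b:c = 1:11
Make b consistent. Multiply first ratio by 1: a:b = 5:7
Multiply second ratio by 7: b:c = 7:77
Now b = 7 in both, so a:b:c = 5:7:77
Therefore a:c = 5:77
Simplify by GCD: a:c = 5:77

5:77


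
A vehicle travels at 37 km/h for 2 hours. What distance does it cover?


Using distance = speed * time
Speed = 37 km/h
Time = 2 hours
Distance = 37 * 2
= 74 km

74


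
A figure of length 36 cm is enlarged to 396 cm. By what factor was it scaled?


Original length = 36 cm
Scaled length = 396 cm
Scale factor = 396 / 36
= 11

11


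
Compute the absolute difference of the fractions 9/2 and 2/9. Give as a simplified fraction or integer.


Simplify: 9/2 = 9/2 and 2/9 = 2/9
Find common denominator: LCD = 18
Convert: 81/18 and 4/18
Difference = |81 - 4|/18 = 77/18
Simplified = 77/18

77/18


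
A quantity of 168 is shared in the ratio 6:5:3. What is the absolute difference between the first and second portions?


Total parts = 6 + 5 + 3 = 14
Value per part = 168 / 14 = 12
Shares: 6*12=72, 5*12=60, 3*12=36
First share = 72, second share = 60
Difference = |72 - 60| = 12

12


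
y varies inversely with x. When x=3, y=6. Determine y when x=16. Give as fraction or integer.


Inverse proportion: y = k/x
Find k: k = 3 * 6 = 18
Compute y at x=16: y = 18/16
y = 9/8

9/8


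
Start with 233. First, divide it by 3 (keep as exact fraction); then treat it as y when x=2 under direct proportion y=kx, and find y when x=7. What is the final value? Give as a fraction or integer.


Start with 233.
Step 1: Divide by 3: 233 / 3 = 233/3
Step 2: Direct prop: k = (233/3)/2; new y = k*7 = 233/3*7/2 = 1631/6
Final result = 1631/6

1631/6


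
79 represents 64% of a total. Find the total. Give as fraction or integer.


Given: 79 is 64% of the whole
Set up: 79 = 64/100 * whole
whole = 79 * 100 / 64
whole = 7900 / 64
whole = 1975/16

1975/16


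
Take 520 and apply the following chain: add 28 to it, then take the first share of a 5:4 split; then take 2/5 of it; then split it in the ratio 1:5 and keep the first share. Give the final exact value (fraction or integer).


Start with 520.
Step 1: Add 28: 520+28=548; split 5:4 first = 548*5/9 = 2740/9
Step 2: Take 2/5: 2740/9 * 2/5 = 1096/9
Step 3: Split 1:5, first share = 1096/9 * 1/6 = 548/27
Final result = 548/27

548/27


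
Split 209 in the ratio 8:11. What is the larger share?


Total parts = 8 + 11 = 19
Value per part = 209 / 19 = 11
First share = 8 * 11 = 88
Second share = 11 * 11 = 121
Larger share = 121

121


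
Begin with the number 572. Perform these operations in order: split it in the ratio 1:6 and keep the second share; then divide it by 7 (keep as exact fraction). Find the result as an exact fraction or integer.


Start with 572.
Step 1: Split 1:6, second share = 572 * 6/7 = 3432/7
Step 2: Divide by 7: 3432/7 / 7 = 3432/49
Final result = 3432/49

3432/49


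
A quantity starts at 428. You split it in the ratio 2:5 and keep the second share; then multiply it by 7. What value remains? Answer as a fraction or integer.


Start with 428.
Step 1: Split 2:5, second share = 428 * 5/7 = 2140/7
Step 2: Multiply by 7: 2140/7 * 7 = 2140
Final result = 2140

2140


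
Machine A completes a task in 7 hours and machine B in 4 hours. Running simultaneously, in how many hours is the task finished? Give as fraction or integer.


Rate of A = 1/7 job per hour
Rate of B = 1/4 job per hour
Combined rate = 1/7 + 1/4
Find common denominator: (4 + 7)/(7*4) = 11/28
Combined rate = 11/28 job per hour
Time together = 1 / (11/28) = 28/11 hours

28/11


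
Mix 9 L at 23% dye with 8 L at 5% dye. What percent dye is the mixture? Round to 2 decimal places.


Solute in mixture 1 = 23% of 9 L = 9*23/100 = 207/100 L
Solute in mixture 2 = 5% of 8 L = 8*5/100 = 2/5 L
Total solute = 207/100 + 2/5 = 247/100 L
Total volume = 9 + 8 = 17 L
Final concentration = 247/100/17 * 100 = 14.53%

14.53


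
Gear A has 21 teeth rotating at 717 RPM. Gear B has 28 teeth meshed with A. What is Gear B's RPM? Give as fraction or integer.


Gear ratio: teeth_A * RPM_A = teeth_B * RPM_B
21 * 717 = 28 * RPM_B
15057 = 28 * RPM_B
RPM_B = 15057 / 28
RPM_B = 2151/4

2151/4


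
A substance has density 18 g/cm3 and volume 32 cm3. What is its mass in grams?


Using mass = density * volume
Density = 18 g/cm3
Volume = 32 cm3
Mass = 18 * 32
= 576 g

576


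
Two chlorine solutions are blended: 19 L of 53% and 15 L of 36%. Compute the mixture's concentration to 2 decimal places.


Solute in mixture 1 = 53% of 19 L = 19*53/100 = 1007/100 L
Solute in mixture 2 = 36% of 15 L = 15*36/100 = 27/5 L
Total solute = 1007/100 + 27/5 = 1547/100 L
Total volume = 19 + 15 = 34 L
Final concentration = 1547/100/34 * 100 = 45.50%

45.50


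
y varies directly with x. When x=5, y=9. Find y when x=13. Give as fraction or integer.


Direct proportion: y = kx
Find k: k = 9/5 = 9/5
Compute y at x=13: y = 9/5 * 13
y = 117/5

117/5


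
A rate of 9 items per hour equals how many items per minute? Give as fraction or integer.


Converting from per hour to per minute
Rate = 9 items per hour
Divide by 60: 9/60
= 3/20 items per minute

3/20


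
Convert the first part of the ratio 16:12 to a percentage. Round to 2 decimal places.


Total parts = 16 + 12 = 28
First part fraction = 16/28
Percentage = (16/28) * 100
= 0.571429 * 100
= 57.14%

57.14


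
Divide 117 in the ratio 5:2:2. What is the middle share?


Ratio = 5:2:2
Total parts = 5 + 2 + 2 = 9
Value per part = 117 / 9 = 13
First share = 5 * 13 = 65
Middle share = 2 * 13 = 26
Third share = 2 * 13 = 26

26


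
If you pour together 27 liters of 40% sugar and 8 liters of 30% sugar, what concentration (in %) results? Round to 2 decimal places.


Solute in mixture 1 = 40% of 27 L = 27*40/100 = 54/5 L
Solute in mixture 2 = 30% of 8 L = 8*30/100 = 12/5 L
Total solute = 54/5 + 12/5 = 66/5 L
Total volume = 27 + 8 = 35 L
Final concentration = 66/5/35 * 100 = 37.71%

37.71


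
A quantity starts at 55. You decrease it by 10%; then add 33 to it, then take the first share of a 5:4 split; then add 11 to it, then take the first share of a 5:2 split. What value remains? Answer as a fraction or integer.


Start with 55.
Step 1: Decrease by 10%: 55 * 90/100 = 99/2
Step 2: Add 33: 99/2+33=165/2; split 5:4 first = 165/2*5/9 = 275/6
Step 3: Add 11: 275/6+11=341/6; split 5:2 first = 341/6*5/7 = 1705/42
Final result = 1705/42

1705/42


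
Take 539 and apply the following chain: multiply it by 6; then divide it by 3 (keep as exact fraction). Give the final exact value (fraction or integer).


Start with 539.
Step 1: Multiply by 6: 539 * 6 = 3234
Step 2: Divide by 3: 3234 / 3 = 1078
Final result = 1078

1078


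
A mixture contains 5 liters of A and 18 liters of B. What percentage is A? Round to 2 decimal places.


Volume of A = 5 L
Volume of B = 18 L
Total volume = 5 + 18 = 23 L
Percentage of A = (5/23) * 100
= 21.74%

21.74


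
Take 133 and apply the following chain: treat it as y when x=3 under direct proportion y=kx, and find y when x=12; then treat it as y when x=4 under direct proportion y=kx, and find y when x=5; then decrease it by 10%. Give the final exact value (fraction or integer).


Start with 133.
Step 1: Direct prop: k = (133)/3; new y = k*12 = 133*12/3 = 532
Step 2: Direct prop: k = (532)/4; new y = k*5 = 532*5/4 = 665
Step 3: Decrease by 10%: 665 * 90/100 = 1197/2
Final result = 1197/2

1197/2


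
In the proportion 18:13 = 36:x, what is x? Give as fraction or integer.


Setting up: 18/13 = 36/x
Cross multiply: 18 * x = 13 * 36
18x = 468
x = 468/18
x = 26

26


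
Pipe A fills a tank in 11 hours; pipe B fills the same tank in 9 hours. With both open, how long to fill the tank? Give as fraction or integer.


Rate of A = 1/11 job per hour
Rate of B = 1/9 job per hour
Combined rate = 1/11 + 1/9
Find common denominator: (9 + 11)/(11*9) = 20/99
Combined rate = 20/99 job per hour
Time together = 1 / (20/99) = 99/20 hours

99/20


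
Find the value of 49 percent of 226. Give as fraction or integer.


Compute 49% of 226
Convert percentage: 49% = 49/100
Multiply: 226 * 49/100
= 11074/100
= 5537/50

5537/50


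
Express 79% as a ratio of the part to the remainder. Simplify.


Part = 79%, Remainder = 21%
Ratio = 79:21
GCD(79, 21) = 1
Simplify: 79:21 = 79:21

79:21


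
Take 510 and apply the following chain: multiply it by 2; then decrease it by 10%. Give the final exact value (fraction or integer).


Start with 510.
Step 1: Multiply by 2: 510 * 2 = 1020
Step 2: Decrease by 10%: 1020 * 90/100 = 918
Final result = 918

918


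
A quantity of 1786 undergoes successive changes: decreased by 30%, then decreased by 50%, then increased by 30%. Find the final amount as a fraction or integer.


Start: 1786
Step 1: decrease by 30% => multiply by 70/100
  1786 * 70/100 = 6251/5
Step 2: decrease by 50% => multiply by 50/100
  6251/5 * 50/100 = 6251/10
Step 3: increase by 30% => multiply by 130/100
  6251/10 * 130/100 = 81263/100
Final value = 81263/100

81263/100


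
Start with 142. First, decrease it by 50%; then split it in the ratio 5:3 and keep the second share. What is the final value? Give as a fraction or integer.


Start with 142.
Step 1: Decrease by 50%: 142 * 50/100 = 71
Step 2: Split 5:3, second share = 71 * 3/8 = 213/8
Final result = 213/8

213/8


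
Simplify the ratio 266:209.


Find GCD(266, 209)
GCD = 19
Divide both by 19: 266/19 = 14, 209/19 = 11
Simplified ratio = 14:11

14:11


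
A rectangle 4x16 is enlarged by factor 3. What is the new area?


Original dimensions: 4 x 16
Enlargement factor = 3
New width = 4 * 3 = 12
New height = 16 * 3 = 48
New area = 12 * 48 = 576

576


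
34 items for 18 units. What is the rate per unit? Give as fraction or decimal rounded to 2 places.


Total items = 34
Number of units = 18
Unit rate = 34 / 18
= 1.89 items per unit

1.89


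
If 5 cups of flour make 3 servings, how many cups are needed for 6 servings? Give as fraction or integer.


Original: 5 cups for 3 servings
Target servings = 6
Scaling factor = 6/3
New amount = 5 * 6/3
= 30/3
= 10 cups

10


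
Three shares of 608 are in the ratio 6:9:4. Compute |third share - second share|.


Total parts = 6 + 9 + 4 = 19
Value per part = 608 / 19 = 32
Shares: 6*32=192, 9*32=288, 4*32=128
Third share = 128, second share = 288
Difference = |128 - 288| = 160

160


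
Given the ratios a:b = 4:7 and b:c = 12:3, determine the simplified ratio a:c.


Given a:b = 4:7 and b:c = 12:3
Make b consistent. Multiply first ratio by 12: a:b = 48:84
Multiply second ratio by 7: b:c = 84:21
Now b = 84 in both, so a:b:c = 48:84:21
Therefore a:c = 48:21
Simplify by GCD: a:c = 16:7

16:7


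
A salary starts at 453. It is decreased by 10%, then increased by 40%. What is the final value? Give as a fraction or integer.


Start: 453
Step 1: decrease by 10% => multiply by 90/100
  453 * 90/100 = 4077/10
Step 2: increase by 40% => multiply by 140/100
  4077/10 * 140/100 = 28539/50
Final value = 28539/50

28539/50


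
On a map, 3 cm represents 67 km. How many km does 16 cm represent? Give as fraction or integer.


Map scale: 3 cm = 67 km
Measured distance on map = 16 cm
Set up proportion: 16 * 67 / 3
= 1072 / 3
= 1072/3 km

1072/3


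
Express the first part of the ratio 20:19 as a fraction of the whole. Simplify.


Total parts = 20 + 19 = 39
First part fraction = 20/39
Simplify: 20/39 = 20/39

20/39


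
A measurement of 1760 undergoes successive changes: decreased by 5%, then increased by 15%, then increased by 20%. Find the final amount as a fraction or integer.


Start: 1760
Step 1: decrease by 5% => multiply by 95/100
  1760 * 95/100 = 1672
Step 2: increase by 15% => multiply by 115/100
  1672 * 115/100 = 9614/5
Step 3: increase by 20% => multiply by 120/100
  9614/5 * 120/100 = 57684/25
Final value = 57684/25

57684/25


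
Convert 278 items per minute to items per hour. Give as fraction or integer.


Converting from per minute to per hour
Rate = 278 items per minute
Multiply by 60: 278 * 60
= 16680 items per hour

16680


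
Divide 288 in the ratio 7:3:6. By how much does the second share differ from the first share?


Total parts = 7 + 3 + 6 = 16
Value per part = 288 / 16 = 18
Shares: 7*18=126, 3*18=54, 6*18=108
Second share = 54, first share = 126
Difference = |54 - 126| = 72

72


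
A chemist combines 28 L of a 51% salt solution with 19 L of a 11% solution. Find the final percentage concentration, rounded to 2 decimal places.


Solute in mixture 1 = 51% of 28 L = 28*51/100 = 357/25 L
Solute in mixture 2 = 11% of 19 L = 19*11/100 = 209/100 L
Total solute = 357/25 + 209/100 = 1637/100 L
Total volume = 28 + 19 = 47 L
Final concentration = 1637/100/47 * 100 = 34.83%

34.83


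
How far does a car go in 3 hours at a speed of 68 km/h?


Using distance = speed * time
Speed = 68 km/h
Time = 3 hours
Distance = 68 * 3
= 204 km

204


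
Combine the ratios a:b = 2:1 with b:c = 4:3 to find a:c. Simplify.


Given a:b = 2:1 and b:c = 4:3
Make b consistent. Multiply first ratio by 4: a:b = 8:4
Multiply second ratio by 1: b:c = 4:3
Now b = 4 in both, so a:b:c = 8:4:3
Therefore a:c = 8:3
Simplify by GCD: a:c = 8:3

8:3


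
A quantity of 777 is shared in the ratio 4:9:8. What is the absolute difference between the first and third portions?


Total parts = 4 + 9 + 8 = 21
Value per part = 777 / 21 = 37
Shares: 4*37=148, 9*37=333, 8*37=296
First share = 148, third share = 296
Difference = |148 - 296| = 148

148


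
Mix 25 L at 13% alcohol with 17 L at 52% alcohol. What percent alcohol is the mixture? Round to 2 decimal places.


Solute in mixture 1 = 13% of 25 L = 25*13/100 = 13/4 L
Solute in mixture 2 = 52% of 17 L = 17*52/100 = 221/25 L
Total solute = 13/4 + 221/25 = 1209/100 L
Total volume = 25 + 17 = 42 L
Final concentration = 1209/100/42 * 100 = 28.79%

28.79


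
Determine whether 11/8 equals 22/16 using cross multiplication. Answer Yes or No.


Cross multiply to check 11/8 = 22/16
Left cross product: 11 * 16 = 176
Right cross product: 8 * 22 = 176
176 = 176
Equal, so proportions match => Yes

Yes


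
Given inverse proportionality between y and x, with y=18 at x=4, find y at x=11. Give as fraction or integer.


Inverse proportion: y = k/x
Find k: k = 4 * 18 = 72
Compute y at x=11: y = 72/11
y = 72/11

72/11


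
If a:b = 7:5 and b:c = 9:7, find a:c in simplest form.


Given a:b = 7:5 and b:c = 9:7
Make b consistent. Multiply first ratio by 9: a:b = 63:45
Multiply second ratio by 5: b:c = 45:35
Now b = 45 in both, so a:b:c = 63:45:35
Therefore a:c = 63:35
Simplify by GCD: a:c = 9:5

9:5


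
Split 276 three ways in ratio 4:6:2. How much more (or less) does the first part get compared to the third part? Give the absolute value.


Total parts = 4 + 6 + 2 = 12
Value per part = 276 / 12 = 23
Shares: 4*23=92, 6*23=138, 2*23=46
First share = 92, third share = 46
Difference = |92 - 46| = 46

46


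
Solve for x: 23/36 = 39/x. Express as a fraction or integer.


Setting up: 23/36 = 39/x
Cross multiply: 23 * x = 36 * 39
23x = 1404
x = 1404/23
x = 1404/23

1404/23


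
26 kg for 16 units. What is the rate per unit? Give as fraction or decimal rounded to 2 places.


Total kg = 26
Number of units = 16
Unit rate = 26 / 16
= 1.63 kg per unit

1.63


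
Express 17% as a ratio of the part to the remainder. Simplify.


Part = 17%, Remainder = 83%
Ratio = 17:83
GCD(17, 83) = 1
Simplify: 17:83 = 17:83

17:83


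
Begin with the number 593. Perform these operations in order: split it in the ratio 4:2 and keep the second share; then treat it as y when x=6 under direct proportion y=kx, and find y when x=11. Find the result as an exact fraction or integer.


Start with 593.
Step 1: Split 4:2, second share = 593 * 2/6 = 593/3
Step 2: Direct prop: k = (593/3)/6; new y = k*11 = 593/3*11/6 = 6523/18
Final result = 6523/18

6523/18


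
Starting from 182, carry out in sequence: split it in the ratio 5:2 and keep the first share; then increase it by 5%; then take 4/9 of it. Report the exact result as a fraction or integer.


Start with 182.
Step 1: Split 5:2, first share = 182 * 5/7 = 130
Step 2: Increase by 5%: 130 * 105/100 = 273/2
Step 3: Take 4/9: 273/2 * 4/9 = 182/3
Final result = 182/3

182/3


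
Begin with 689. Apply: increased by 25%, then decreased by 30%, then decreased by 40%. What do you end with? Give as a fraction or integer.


Start: 689
Step 1: increase by 25% => multiply by 125/100
  689 * 125/100 = 3445/4
Step 2: decrease by 30% => multiply by 70/100
  3445/4 * 70/100 = 4823/8
Step 3: decrease by 40% => multiply by 60/100
  4823/8 * 60/100 = 14469/40
Final value = 14469/40

14469/40


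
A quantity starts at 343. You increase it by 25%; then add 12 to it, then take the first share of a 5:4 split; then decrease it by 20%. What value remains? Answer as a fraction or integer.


Start with 343.
Step 1: Increase by 25%: 343 * 125/100 = 1715/4
Step 2: Add 12: 1715/4+12=1763/4; split 5:4 first = 1763/4*5/9 = 8815/36
Step 3: Decrease by 20%: 8815/36 * 80/100 = 1763/9
Final result = 1763/9

1763/9


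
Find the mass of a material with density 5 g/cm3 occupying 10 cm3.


Using mass = density * volume
Density = 5 g/cm3
Volume = 10 cm3
Mass = 5 * 10
= 50 g

50


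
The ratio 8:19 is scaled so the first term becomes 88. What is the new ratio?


Original ratio: 8:19
First term target: 88
Scale factor = 88 / 8 = 11
Multiply second term: 19 * 11 = 209
Equivalent ratio = 88:209

88:209


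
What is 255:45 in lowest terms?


Find GCD(255, 45)
GCD = 15
Divide both by 15: 255/15 = 17, 45/15 = 3
Simplified ratio = 17:3

17:3


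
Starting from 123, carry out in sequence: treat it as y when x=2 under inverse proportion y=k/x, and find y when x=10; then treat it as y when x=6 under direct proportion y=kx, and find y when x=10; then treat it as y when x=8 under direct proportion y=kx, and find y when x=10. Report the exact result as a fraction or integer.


Start with 123.
Step 1: Inverse prop: k = (123)*2; new y = k/10 = 123*2/10 = 123/5
Step 2: Direct prop: k = (123/5)/6; new y = k*10 = 123/5*10/6 = 41
Step 3: Direct prop: k = (41)/8; new y = k*10 = 41*10/8 = 205/4
Final result = 205/4

205/4


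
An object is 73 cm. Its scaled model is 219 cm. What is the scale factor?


Original length = 73 cm
Scaled length = 219 cm
Scale factor = 219 / 73
= 3

3


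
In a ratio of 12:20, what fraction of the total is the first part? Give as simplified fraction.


Total parts = 12 + 20 = 32
First part fraction = 12/32
Simplify: 12/32 = 3/8

3/8


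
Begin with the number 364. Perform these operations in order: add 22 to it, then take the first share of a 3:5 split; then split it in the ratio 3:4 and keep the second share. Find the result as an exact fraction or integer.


Start with 364.
Step 1: Add 22: 364+22=386; split 3:5 first = 386*3/8 = 579/4
Step 2: Split 3:4, second share = 579/4 * 4/7 = 579/7
Final result = 579/7

579/7


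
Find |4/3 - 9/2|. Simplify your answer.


Simplify: 4/3 = 4/3 and 9/2 = 9/2
Find common denominator: LCD = 6
Convert: 8/6 and 27/6
Difference = |8 - 27|/6 = 19/6
Simplified = 19/6

19/6


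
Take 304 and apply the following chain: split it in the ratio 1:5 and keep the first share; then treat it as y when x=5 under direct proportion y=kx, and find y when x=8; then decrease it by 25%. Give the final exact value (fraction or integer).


Start with 304.
Step 1: Split 1:5, first share = 304 * 1/6 = 152/3
Step 2: Direct prop: k = (152/3)/5; new y = k*8 = 152/3*8/5 = 1216/15
Step 3: Decrease by 25%: 1216/15 * 75/100 = 304/5
Final result = 304/5

304/5


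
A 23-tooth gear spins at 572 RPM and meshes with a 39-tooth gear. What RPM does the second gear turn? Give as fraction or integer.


Gear ratio: teeth_A * RPM_A = teeth_B * RPM_B
23 * 572 = 39 * RPM_B
13156 = 39 * RPM_B
RPM_B = 13156 / 39
RPM_B = 1012/3

1012/3


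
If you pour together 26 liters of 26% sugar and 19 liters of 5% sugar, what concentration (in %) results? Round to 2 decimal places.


Solute in mixture 1 = 26% of 26 L = 26*26/100 = 169/25 L
Solute in mixture 2 = 5% of 19 L = 19*5/100 = 19/20 L
Total solute = 169/25 + 19/20 = 771/100 L
Total volume = 26 + 19 = 45 L
Final concentration = 771/100/45 * 100 = 17.13%

17.13


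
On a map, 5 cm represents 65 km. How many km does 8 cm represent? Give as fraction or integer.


Map scale: 5 cm = 65 km
Measured distance on map = 8 cm
Set up proportion: 8 * 65 / 5
= 520 / 5
= 104 km

104


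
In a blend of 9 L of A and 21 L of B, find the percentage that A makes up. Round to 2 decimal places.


Volume of A = 9 L
Volume of B = 21 L
Total volume = 9 + 21 = 30 L
Percentage of A = (9/30) * 100
= 30.00%

30.00


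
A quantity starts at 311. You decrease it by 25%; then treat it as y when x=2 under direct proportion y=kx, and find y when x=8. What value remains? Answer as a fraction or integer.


Start with 311.
Step 1: Decrease by 25%: 311 * 75/100 = 933/4
Step 2: Direct prop: k = (933/4)/2; new y = k*8 = 933/4*8/2 = 933
Final result = 933

933


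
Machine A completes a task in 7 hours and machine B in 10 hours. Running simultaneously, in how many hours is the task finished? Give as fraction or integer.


Rate of A = 1/7 job per hour
Rate of B = 1/10 job per hour
Combined rate = 1/7 + 1/10
Find common denominator: (10 + 7)/(7*10) = 17/70
Combined rate = 17/70 job per hour
Time together = 1 / (17/70) = 70/17 hours

70/17


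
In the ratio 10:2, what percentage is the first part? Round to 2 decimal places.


Total parts = 10 + 2 = 12
First part fraction = 10/12
Percentage = (10/12) * 100
= 0.833333 * 100
= 83.33%

83.33


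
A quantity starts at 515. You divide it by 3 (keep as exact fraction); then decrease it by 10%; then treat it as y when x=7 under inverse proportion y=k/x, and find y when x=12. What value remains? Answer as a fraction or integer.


Start with 515.
Step 1: Divide by 3: 515 / 3 = 515/3
Step 2: Decrease by 10%: 515/3 * 90/100 = 309/2
Step 3: Inverse prop: k = (309/2)*7; new y = k/12 = 309/2*7/12 = 721/8
Final result = 721/8

721/8


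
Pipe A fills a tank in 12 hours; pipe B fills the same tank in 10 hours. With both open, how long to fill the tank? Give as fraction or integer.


Rate of A = 1/12 job per hour
Rate of B = 1/10 job per hour
Combined rate = 1/12 + 1/10
Find common denominator: (10 + 12)/(12*10) = 22/120
Combined rate = 11/60 job per hour
Time together = 1 / (11/60) = 60/11 hours

60/11


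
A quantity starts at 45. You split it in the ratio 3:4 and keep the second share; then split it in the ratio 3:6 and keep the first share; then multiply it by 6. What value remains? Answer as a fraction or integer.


Start with 45.
Step 1: Split 3:4, second share = 45 * 4/7 = 180/7
Step 2: Split 3:6, first share = 180/7 * 3/9 = 60/7
Step 3: Multiply by 6: 60/7 * 6 = 360/7
Final result = 360/7

360/7


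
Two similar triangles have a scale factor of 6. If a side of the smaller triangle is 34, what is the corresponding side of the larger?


Similar triangles have proportional sides
Scale factor = 6
Smaller side = 34
Corresponding larger side = 34 * 6
= 204

204


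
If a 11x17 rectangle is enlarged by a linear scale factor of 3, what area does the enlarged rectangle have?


Original dimensions: 11 x 17
Enlargement factor = 3
New width = 11 * 3 = 33
New height = 17 * 3 = 51
New area = 33 * 51 = 1683

1683


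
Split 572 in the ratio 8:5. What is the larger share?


Total parts = 8 + 5 = 13
Value per part = 572 / 13 = 44
First share = 8 * 44 = 352
Second share = 5 * 44 = 220
Larger share = 352

352


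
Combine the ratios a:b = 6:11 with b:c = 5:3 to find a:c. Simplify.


Given a:b = 6:11 and b:c = 5:3
Make b consistent. Multiply first ratio by 5: a:b = 30:55
Multiply second ratio by 11: b:c = 55:33
Now b = 55 in both, so a:b:c = 30:55:33
Therefore a:c = 30:33
Simplify by GCD: a:c = 10:11

10:11


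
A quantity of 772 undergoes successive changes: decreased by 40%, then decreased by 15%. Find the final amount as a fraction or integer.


Start: 772
Step 1: decrease by 40% => multiply by 60/100
  772 * 60/100 = 2316/5
Step 2: decrease by 15% => multiply by 85/100
  2316/5 * 85/100 = 9843/25
Final value = 9843/25

9843/25


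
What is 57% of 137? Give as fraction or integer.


Compute 57% of 137
Convert percentage: 57% = 57/100
Multiply: 137 * 57/100
= 7809/100
= 7809/100

7809/100


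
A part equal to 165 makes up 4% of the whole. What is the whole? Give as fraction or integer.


Given: 165 is 4% of the whole
Set up: 165 = 4/100 * whole
whole = 165 * 100 / 4
whole = 16500 / 4
whole = 4125

4125


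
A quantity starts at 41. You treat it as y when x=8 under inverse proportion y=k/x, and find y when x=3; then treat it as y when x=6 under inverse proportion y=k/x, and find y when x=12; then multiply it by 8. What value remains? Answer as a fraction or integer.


Start with 41.
Step 1: Inverse prop: k = (41)*8; new y = k/3 = 41*8/3 = 328/3
Step 2: Inverse prop: k = (328/3)*6; new y = k/12 = 328/3*6/12 = 164/3
Step 3: Multiply by 8: 164/3 * 8 = 1312/3
Final result = 1312/3

1312/3
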